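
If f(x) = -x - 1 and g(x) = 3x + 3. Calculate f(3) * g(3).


f(3) = -4
g(3) = 12
Product = -48

-48


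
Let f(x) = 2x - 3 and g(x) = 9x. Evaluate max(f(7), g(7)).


f(7) = 11
g(7) = 63
max = 63

63


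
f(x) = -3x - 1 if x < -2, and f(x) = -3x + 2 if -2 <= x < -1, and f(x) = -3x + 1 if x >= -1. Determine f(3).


3 satisfies x >= -1
f(3) = -8

-8


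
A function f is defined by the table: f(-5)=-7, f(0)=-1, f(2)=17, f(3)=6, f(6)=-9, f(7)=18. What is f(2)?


Reading from the table at x = 2

17


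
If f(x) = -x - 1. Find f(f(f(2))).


f(2) = -3
f(-3) = 2
f(2) = -3

-3


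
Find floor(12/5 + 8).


12/5 = 2.4
2.4 + 8 = 10.4
floor(10.4) = 10

10


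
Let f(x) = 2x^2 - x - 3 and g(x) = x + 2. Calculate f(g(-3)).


g(-3) = -1
f(-1) = 2*(-1)^2 - 1*(-1) - 3 = 0

0


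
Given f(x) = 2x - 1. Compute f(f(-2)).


f(-2) = -5
f(-5) = -11

-11


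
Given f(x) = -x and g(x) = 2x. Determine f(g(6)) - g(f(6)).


f(g(6)) = -12
g(f(6)) = -12
Difference = 0

0


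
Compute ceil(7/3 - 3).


7/3 = 2.3333
2.3333 - 3 = -0.6667
ceil(-0.6667) = 0

0


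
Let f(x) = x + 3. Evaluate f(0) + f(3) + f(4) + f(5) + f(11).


f(0) = 3
f(3) = 6
f(4) = 7
f(5) = 8
f(11) = 14
Sum = 38

38


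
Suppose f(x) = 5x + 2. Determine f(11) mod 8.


f(11) = 57
57 mod 8 = 1

1


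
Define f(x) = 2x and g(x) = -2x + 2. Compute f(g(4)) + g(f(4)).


-26


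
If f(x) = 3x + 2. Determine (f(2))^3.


f(2) = 8
(8)^3 = 512

512


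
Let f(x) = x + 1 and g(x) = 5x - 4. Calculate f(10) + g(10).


f(10) = 11
g(10) = 46
Sum = 57

57


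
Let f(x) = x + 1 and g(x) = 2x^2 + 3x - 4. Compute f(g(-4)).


g(-4) = 16
f(16) = 17

17


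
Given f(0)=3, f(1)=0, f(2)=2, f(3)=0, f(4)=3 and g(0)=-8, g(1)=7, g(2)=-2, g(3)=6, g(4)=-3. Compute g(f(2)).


-2


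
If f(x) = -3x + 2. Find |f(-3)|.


f(-3) = 11
|11| = 11

11


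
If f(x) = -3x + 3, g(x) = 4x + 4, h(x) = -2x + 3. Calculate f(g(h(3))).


h(3) = -3
g(-3) = -8
f(-8) = 27

27


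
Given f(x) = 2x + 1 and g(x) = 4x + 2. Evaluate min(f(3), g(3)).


7


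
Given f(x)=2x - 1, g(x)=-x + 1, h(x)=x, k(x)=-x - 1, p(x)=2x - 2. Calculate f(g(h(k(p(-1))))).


p(-1) = -4
k(-4) = 3
h(3) = 3
g(3) = -2
f(-2) = -5

-5


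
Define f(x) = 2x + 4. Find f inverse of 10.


Solve 2x + 4 = 10
x = (10 - 4) / 2 = 3

3


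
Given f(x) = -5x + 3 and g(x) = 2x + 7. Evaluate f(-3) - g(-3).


f(-3) = 18
g(-3) = 1
Difference = 17

17


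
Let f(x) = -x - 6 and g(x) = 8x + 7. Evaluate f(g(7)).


g(7) = 63
f(63) = -69

-69


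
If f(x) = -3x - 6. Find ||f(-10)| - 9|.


15


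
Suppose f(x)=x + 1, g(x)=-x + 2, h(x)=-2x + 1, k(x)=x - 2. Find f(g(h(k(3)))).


4


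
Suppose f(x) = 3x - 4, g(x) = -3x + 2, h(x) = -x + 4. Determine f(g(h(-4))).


h(-4) = 8
g(8) = -22
f(-22) = -70

-70


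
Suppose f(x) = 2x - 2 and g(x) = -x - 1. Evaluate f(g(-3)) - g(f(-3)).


-5


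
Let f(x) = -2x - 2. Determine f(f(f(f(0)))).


f(0) = -2
f(-2) = 2
f(2) = -6
f(-6) = 10

10


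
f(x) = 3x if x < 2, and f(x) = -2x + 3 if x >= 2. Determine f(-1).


-3


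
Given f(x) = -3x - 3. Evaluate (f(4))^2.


f(4) = -15
(-15)^2 = 225

225


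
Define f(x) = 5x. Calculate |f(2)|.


f(2) = 10
|10| = 10

10


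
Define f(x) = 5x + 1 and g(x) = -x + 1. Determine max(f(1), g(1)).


f(1) = 6
g(1) = 0
max = 6

6


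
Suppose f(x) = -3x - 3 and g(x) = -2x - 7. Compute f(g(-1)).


g(-1) = -5
f(-5) = 12

12


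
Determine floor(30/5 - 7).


30/5 = 6
6 - 7 = -1
floor(-1) = -1

-1


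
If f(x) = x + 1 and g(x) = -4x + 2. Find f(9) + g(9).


f(9) = 10
g(9) = -34
Sum = -24

-24


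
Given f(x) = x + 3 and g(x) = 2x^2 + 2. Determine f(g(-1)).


g(-1) = 4
f(4) = 7

7


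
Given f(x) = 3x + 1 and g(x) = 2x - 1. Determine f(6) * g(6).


f(6) = 19
g(6) = 11
Product = 209

209


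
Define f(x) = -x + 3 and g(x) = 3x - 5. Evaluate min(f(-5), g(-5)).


f(-5) = 8
g(-5) = -20
min = -20

-20


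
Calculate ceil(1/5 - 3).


1/5 = 0.2
0.2 - 3 = -2.8
ceil(-2.8) = -2

-2


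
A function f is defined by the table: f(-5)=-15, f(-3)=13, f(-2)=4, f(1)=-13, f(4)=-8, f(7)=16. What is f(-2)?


4


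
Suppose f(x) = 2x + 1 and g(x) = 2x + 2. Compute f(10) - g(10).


f(10) = 21
g(10) = 22
Difference = -1

-1


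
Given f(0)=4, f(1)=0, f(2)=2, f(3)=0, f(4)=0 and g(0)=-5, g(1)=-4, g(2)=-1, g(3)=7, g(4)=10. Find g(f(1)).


f(1) = 0
g(0) = -5

-5


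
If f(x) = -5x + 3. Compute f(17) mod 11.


6


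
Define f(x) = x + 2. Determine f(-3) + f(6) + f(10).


19


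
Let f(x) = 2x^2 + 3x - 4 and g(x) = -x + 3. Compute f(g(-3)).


86


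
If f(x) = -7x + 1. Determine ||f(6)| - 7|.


f(6) = -41
|-41| = 41
|41 - 7| = 34

34


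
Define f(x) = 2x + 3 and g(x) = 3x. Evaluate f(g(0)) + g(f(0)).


f(g(0)) = 3
g(f(0)) = 9
Sum = 12

12


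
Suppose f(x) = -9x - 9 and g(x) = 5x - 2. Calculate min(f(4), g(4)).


f(4) = -45
g(4) = 18
min = -45

-45


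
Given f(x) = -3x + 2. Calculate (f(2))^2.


f(2) = -4
(-4)^2 = 16

16


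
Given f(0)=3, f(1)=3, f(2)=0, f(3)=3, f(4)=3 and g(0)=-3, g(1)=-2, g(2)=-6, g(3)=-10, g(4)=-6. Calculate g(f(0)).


f(0) = 3
g(3) = -10

-10


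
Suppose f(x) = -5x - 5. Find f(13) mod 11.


f(13) = -70
-70 mod 11 = 7

7


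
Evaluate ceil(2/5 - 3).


-2


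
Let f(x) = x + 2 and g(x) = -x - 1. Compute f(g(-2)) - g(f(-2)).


f(g(-2)) = 3
g(f(-2)) = -1
Difference = 4

4


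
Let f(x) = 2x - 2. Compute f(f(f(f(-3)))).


f(-3) = -8
f(-8) = -18
f(-18) = -38
f(-38) = -78

-78


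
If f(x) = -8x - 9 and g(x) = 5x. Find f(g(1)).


g(1) = 5
f(5) = -49

-49


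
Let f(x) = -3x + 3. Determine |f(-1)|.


f(-1) = 6
|6| = 6

6


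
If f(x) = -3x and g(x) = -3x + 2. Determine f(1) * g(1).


f(1) = -3
g(1) = -1
Product = 3

3


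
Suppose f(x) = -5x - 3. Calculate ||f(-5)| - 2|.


f(-5) = 22
|22| = 22
|22 - 2| = 20

20


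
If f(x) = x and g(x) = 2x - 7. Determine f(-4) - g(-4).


f(-4) = -4
g(-4) = -15
Difference = 11

11


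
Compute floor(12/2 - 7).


12/2 = 6
6 - 7 = -1
floor(-1) = -1

-1


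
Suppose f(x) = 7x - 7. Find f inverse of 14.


Solve 7x - 7 = 14
x = (14 + 7) / 7 = 3

3


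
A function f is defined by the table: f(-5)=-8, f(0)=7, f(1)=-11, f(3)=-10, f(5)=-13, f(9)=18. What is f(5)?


Reading from the table at x = 5

-13


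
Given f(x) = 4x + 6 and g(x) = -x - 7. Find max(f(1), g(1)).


f(1) = 10
g(1) = -8
max = 10

10


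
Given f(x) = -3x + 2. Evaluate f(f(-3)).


f(-3) = 11
f(11) = -31

-31


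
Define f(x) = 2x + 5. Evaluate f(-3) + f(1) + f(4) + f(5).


f(-3) = -1
f(1) = 7
f(4) = 13
f(5) = 15
Sum = 34

34


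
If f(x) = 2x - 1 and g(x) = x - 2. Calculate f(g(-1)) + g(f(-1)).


f(g(-1)) = -7
g(f(-1)) = -5
Sum = -12

-12


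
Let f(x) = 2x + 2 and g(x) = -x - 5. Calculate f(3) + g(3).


f(3) = 8
g(3) = -8
Sum = 0

0


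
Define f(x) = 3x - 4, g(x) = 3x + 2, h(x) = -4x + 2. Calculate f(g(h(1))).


h(1) = -2
g(-2) = -4
f(-4) = -16

-16


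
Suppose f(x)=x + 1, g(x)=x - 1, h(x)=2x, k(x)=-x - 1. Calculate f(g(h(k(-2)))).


k(-2) = 1
h(1) = 2
g(2) = 1
f(1) = 2

2


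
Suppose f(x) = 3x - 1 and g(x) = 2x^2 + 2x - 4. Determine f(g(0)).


-13


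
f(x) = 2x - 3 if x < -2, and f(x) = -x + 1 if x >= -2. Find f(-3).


-3 satisfies x < -2
f(-3) = -9

-9


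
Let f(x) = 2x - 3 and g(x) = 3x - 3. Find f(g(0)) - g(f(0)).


f(g(0)) = -9
g(f(0)) = -12
Difference = 3

3


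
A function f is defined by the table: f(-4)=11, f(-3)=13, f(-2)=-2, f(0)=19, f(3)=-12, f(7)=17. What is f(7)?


Reading from the table at x = 7

17


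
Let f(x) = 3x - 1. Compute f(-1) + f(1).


f(-1) = -4
f(1) = 2
Sum = -2

-2


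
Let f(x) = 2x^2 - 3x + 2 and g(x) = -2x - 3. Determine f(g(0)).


g(0) = -3
f(-3) = 2*(-3)^2 - 3*(-3) + 2 = 29

29


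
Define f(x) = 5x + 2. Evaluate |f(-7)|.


33


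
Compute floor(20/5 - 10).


20/5 = 4
4 - 10 = -6
floor(-6) = -6

-6


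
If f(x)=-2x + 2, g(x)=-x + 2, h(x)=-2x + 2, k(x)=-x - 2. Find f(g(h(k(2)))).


k(2) = -4
h(-4) = 10
g(10) = -8
f(-8) = 18

18


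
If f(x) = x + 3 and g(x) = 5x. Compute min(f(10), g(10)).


f(10) = 13
g(10) = 50
min = 13

13


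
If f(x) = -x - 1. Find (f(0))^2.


f(0) = -1
(-1)^2 = 1

1


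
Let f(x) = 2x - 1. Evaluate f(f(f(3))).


17


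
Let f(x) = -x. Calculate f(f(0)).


f(0) = 0
f(0) = 0

0


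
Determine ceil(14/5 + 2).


14/5 = 2.8
2.8 + 2 = 4.8
ceil(4.8) = 5

5


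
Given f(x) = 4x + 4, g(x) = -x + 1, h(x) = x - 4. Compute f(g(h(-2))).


32


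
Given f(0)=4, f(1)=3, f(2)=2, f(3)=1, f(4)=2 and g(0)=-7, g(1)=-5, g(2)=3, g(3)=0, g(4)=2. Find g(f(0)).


f(0) = 4
g(4) = 2

2


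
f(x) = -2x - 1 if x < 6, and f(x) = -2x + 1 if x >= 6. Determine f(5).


5 satisfies x < 6
f(5) = -11

-11


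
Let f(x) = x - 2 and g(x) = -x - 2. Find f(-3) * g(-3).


-5


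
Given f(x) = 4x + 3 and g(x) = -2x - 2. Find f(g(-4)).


27


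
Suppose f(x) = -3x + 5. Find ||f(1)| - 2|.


f(1) = 2
|2| = 2
|2 - 2| = 0

0


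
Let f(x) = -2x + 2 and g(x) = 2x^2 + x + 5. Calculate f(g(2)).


-28


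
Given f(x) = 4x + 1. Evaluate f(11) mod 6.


f(11) = 45
45 mod 6 = 3

3


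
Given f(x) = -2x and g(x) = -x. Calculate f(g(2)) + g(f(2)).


8


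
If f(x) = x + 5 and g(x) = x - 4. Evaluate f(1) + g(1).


f(1) = 6
g(1) = -3
Sum = 3

3


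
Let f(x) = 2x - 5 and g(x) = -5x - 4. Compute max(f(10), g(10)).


f(10) = 15
g(10) = -54
max = 15

15


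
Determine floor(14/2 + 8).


14/2 = 7
7 + 8 = 15
floor(15) = 15

15


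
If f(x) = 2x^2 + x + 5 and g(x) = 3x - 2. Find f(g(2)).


g(2) = 4
f(4) = 2*(4)^2 + 1*(4) + 5 = 41

41


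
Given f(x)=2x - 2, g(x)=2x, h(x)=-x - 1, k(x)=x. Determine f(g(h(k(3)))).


-18


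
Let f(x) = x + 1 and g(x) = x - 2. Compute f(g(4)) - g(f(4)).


f(g(4)) = 3
g(f(4)) = 3
Difference = 0

0


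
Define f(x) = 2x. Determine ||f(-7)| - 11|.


f(-7) = -14
|-14| = 14
|14 - 11| = 3

3


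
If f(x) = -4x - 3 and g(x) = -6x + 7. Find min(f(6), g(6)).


f(6) = -27
g(6) = -29
min = -29

-29


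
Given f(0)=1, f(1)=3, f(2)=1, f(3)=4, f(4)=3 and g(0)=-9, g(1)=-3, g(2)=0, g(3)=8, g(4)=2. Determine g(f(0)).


f(0) = 1
g(1) = -3

-3


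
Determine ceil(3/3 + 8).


3/3 = 1
1 + 8 = 9
ceil(9) = 9

9


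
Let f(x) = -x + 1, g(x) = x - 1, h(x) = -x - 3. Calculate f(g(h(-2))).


h(-2) = -1
g(-1) = -2
f(-2) = 3

3


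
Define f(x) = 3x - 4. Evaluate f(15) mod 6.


f(15) = 41
41 mod 6 = 5

5


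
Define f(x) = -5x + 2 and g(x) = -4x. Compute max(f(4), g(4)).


-16


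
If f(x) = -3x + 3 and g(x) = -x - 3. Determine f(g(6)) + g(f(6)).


f(g(6)) = 30
g(f(6)) = 12
Sum = 42

42


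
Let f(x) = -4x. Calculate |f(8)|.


32


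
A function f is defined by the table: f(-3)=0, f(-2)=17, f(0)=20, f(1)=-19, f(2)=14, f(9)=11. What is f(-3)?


0


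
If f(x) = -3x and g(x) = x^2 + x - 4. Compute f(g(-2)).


g(-2) = -2
f(-2) = 6

6


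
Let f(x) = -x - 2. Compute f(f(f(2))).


f(2) = -4
f(-4) = 2
f(2) = -4

-4


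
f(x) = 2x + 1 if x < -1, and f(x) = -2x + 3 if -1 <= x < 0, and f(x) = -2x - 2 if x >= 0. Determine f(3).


-8


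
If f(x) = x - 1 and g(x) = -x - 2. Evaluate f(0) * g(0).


f(0) = -1
g(0) = -2
Product = 2

2


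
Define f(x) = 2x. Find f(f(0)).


f(0) = 0
f(0) = 0

0


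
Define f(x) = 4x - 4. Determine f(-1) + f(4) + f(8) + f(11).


f(-1) = -8
f(4) = 12
f(8) = 28
f(11) = 40
Sum = 72

72


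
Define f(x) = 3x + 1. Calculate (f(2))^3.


f(2) = 7
(7)^3 = 343

343


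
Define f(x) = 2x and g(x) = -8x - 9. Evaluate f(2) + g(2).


f(2) = 4
g(2) = -25
Sum = -21

-21


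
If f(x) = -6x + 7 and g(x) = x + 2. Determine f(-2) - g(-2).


19


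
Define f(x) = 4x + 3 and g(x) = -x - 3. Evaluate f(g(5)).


g(5) = -8
f(-8) = -29

-29


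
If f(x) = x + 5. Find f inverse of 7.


Solve x + 5 = 7
x = (7 - 5) / 1 = 2

2


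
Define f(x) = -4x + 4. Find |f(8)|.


28


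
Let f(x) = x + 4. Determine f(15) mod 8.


f(15) = 19
19 mod 8 = 3

3


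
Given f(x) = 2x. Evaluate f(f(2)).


f(2) = 4
f(4) = 8

8


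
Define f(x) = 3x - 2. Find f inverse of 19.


Solve 3x - 2 = 19
x = (19 + 2) / 3 = 7

7


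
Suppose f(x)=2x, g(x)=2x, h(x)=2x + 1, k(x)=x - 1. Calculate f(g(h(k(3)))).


k(3) = 2
h(2) = 5
g(5) = 10
f(10) = 20

20


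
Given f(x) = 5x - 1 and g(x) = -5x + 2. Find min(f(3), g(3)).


-13


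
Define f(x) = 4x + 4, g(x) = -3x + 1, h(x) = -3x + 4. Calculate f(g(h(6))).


h(6) = -14
g(-14) = 43
f(43) = 176

176


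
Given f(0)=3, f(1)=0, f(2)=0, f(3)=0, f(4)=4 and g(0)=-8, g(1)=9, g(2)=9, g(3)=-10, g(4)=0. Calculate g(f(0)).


f(0) = 3
g(3) = -10

-10


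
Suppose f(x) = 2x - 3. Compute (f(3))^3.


f(3) = 3
(3)^3 = 27

27


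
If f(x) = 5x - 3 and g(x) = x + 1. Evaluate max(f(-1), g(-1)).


f(-1) = -8
g(-1) = 0
max = 0

0


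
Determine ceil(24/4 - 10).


24/4 = 6
6 - 10 = -4
ceil(-4) = -4

-4


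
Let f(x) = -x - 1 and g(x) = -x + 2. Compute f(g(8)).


5


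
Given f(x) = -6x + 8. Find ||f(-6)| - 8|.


36


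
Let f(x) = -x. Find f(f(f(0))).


f(0) = 0
f(0) = 0
f(0) = 0

0


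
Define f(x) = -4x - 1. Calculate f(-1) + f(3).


f(-1) = 3
f(3) = -13
Sum = -10

-10


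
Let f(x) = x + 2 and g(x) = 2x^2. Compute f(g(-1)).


g(-1) = 2
f(2) = 4

4


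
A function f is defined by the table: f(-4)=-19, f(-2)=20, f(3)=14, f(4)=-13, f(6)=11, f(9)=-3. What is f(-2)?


20


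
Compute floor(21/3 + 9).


21/3 = 7
7 + 9 = 16
floor(16) = 16

16


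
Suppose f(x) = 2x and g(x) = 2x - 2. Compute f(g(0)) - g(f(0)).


f(g(0)) = -4
g(f(0)) = -2
Difference = -2

-2


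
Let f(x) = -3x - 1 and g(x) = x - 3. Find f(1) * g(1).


f(1) = -4
g(1) = -2
Product = 8

8


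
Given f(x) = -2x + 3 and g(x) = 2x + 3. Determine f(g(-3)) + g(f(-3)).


f(g(-3)) = 9
g(f(-3)) = 21
Sum = 30

30


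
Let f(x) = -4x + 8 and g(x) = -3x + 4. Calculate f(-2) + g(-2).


f(-2) = 16
g(-2) = 10
Sum = 26

26


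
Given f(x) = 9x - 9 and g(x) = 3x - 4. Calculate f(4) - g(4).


f(4) = 27
g(4) = 8
Difference = 19

19


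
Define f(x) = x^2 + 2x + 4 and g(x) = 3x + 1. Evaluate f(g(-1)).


g(-1) = -2
f(-2) = 1*(-2)^2 + 2*(-2) + 4 = 4

4


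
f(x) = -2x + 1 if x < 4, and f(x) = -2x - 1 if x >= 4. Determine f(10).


10 satisfies x >= 4
f(10) = -21

-21


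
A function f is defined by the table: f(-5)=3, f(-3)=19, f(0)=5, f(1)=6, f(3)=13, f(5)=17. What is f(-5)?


Reading from the table at x = -5

3


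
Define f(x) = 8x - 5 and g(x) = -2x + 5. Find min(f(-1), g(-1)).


f(-1) = -13
g(-1) = 7
min = -13

-13


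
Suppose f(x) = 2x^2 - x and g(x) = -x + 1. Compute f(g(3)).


10


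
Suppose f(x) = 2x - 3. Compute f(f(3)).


3


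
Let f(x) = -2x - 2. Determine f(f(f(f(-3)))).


-38


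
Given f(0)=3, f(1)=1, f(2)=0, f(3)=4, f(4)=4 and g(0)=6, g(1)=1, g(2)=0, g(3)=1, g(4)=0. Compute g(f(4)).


f(4) = 4
g(4) = 0

0


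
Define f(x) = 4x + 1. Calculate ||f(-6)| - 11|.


12


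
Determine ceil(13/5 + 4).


13/5 = 2.6
2.6 + 4 = 6.6
ceil(6.6) = 7

7


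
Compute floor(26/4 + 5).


26/4 = 6.5
6.5 + 5 = 11.5
floor(11.5) = 11

11


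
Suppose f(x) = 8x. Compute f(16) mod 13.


f(16) = 128
128 mod 13 = 11

11


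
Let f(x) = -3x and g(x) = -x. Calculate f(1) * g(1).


f(1) = -3
g(1) = -1
Product = 3

3


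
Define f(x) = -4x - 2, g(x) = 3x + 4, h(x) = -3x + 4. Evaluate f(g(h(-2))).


-138


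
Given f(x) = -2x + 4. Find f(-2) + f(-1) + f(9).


f(-2) = 8
f(-1) = 6
f(9) = -14
Sum = 0

0


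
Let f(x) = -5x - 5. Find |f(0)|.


5


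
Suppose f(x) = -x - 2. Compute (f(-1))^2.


f(-1) = -1
(-1)^2 = 1

1


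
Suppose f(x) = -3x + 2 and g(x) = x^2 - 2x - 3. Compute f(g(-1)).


2


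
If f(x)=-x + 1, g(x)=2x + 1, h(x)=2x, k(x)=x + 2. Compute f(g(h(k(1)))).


-12


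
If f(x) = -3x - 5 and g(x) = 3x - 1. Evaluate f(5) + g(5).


f(5) = -20
g(5) = 14
Sum = -6

-6


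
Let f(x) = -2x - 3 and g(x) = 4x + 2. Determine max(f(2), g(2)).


f(2) = -7
g(2) = 10
max = 10

10


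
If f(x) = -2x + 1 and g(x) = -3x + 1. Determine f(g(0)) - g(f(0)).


1


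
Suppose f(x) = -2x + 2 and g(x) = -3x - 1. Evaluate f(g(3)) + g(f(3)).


f(g(3)) = 22
g(f(3)) = 11
Sum = 33

33


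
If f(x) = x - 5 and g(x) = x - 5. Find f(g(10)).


g(10) = 5
f(5) = 0

0


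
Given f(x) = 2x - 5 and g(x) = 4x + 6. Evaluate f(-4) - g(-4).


f(-4) = -13
g(-4) = -10
Difference = -3

-3


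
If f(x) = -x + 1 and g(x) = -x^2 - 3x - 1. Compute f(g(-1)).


0


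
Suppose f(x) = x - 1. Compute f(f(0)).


f(0) = -1
f(-1) = -2

-2


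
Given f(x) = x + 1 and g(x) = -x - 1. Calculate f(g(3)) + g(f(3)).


f(g(3)) = -3
g(f(3)) = -5
Sum = -8

-8


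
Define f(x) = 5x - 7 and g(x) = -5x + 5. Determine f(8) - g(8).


f(8) = 33
g(8) = -35
Difference = 68

68


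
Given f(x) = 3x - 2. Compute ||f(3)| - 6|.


f(3) = 7
|7| = 7
|7 - 6| = 1

1


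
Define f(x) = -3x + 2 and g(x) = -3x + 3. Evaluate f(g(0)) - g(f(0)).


f(g(0)) = -7
g(f(0)) = -3
Difference = -4

-4


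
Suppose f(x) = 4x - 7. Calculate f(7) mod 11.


10


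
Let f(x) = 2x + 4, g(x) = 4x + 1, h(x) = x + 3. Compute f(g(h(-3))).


h(-3) = 0
g(0) = 1
f(1) = 6

6


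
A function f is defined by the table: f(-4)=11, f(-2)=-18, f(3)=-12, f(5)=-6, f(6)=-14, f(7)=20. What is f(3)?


-12


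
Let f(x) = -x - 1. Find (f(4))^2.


f(4) = -5
(-5)^2 = 25

25


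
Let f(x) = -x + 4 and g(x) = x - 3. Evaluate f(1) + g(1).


f(1) = 3
g(1) = -2
Sum = 1

1


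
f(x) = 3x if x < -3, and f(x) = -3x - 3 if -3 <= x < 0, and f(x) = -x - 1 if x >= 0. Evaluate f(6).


-7


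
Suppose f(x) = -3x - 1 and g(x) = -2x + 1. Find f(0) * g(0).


-1


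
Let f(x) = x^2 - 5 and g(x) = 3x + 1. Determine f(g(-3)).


g(-3) = -8
f(-8) = 1*(-8)^2 - 5 = 59

59


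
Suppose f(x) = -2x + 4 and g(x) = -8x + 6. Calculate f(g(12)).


g(12) = -90
f(-90) = 184

184


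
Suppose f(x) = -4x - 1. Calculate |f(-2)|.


f(-2) = 7
|7| = 7

7


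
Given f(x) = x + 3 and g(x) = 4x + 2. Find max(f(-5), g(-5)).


f(-5) = -2
g(-5) = -18
max = -2

-2


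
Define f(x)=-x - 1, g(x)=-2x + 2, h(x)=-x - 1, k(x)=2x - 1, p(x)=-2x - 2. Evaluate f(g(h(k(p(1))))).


p(1) = -4
k(-4) = -9
h(-9) = 8
g(8) = -14
f(-14) = 13

13


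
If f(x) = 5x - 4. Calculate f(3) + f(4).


f(3) = 11
f(4) = 16
Sum = 27

27


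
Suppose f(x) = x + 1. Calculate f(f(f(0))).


f(0) = 1
f(1) = 2
f(2) = 3

3


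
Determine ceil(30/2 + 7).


30/2 = 15
15 + 7 = 22
ceil(22) = 22

22


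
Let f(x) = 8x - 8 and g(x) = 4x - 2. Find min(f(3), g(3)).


f(3) = 16
g(3) = 10
min = 10

10


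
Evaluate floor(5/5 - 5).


5/5 = 1
1 - 5 = -4
floor(-4) = -4

-4


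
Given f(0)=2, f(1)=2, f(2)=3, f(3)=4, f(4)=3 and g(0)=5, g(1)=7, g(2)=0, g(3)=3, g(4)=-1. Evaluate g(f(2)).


f(2) = 3
g(3) = 3

3


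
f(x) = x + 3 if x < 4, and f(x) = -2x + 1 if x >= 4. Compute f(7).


7 satisfies x >= 4
f(7) = -13

-13


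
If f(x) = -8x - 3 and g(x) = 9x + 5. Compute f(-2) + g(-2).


f(-2) = 13
g(-2) = -13
Sum = 0

0


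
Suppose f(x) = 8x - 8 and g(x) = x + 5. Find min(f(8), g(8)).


f(8) = 56
g(8) = 13
min = 13

13


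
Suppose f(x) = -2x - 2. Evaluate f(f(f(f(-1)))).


-6


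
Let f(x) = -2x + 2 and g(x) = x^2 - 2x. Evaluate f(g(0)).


g(0) = 0
f(0) = 2

2


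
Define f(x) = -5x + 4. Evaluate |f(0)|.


f(0) = 4
|4| = 4

4


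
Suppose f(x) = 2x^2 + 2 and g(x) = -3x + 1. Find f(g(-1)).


g(-1) = 4
f(4) = 2*(4)^2 + 2 = 34

34


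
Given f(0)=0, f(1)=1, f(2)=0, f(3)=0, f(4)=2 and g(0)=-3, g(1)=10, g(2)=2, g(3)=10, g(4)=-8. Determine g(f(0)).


f(0) = 0
g(0) = -3

-3


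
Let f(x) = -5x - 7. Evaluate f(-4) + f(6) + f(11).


f(-4) = 13
f(6) = -37
f(11) = -62
Sum = -86

-86


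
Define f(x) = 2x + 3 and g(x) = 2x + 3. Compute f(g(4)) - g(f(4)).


f(g(4)) = 25
g(f(4)) = 25
Difference = 0

0


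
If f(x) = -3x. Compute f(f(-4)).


f(-4) = 12
f(12) = -36

-36


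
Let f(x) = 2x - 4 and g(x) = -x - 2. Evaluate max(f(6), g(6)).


8


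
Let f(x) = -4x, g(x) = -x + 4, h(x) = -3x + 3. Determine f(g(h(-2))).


h(-2) = 9
g(9) = -5
f(-5) = 20

20


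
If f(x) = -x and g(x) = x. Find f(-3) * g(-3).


f(-3) = 3
g(-3) = -3
Product = -9

-9


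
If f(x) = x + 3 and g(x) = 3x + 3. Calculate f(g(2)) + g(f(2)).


f(g(2)) = 12
g(f(2)) = 18
Sum = 30

30


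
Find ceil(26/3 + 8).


26/3 = 8.6667
8.6667 + 8 = 16.6667
ceil(16.6667) = 17

17


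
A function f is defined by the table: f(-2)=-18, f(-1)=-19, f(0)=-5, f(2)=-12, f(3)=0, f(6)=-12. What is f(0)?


-5


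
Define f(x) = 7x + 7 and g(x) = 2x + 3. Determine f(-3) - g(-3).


-11


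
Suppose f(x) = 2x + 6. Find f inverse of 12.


Solve 2x + 6 = 12
x = (12 - 6) / 2 = 3

3


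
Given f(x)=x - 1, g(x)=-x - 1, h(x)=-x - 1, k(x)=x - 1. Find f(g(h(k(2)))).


k(2) = 1
h(1) = -2
g(-2) = 1
f(1) = 0

0


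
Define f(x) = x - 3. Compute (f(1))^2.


f(1) = -2
(-2)^2 = 4

4


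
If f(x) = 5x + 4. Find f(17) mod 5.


f(17) = 89
89 mod 5 = 4

4


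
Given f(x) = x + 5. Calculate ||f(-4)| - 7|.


6


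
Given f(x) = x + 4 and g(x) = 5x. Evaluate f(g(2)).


g(2) = 10
f(10) = 14

14


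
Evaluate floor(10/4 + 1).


10/4 = 2.5
2.5 + 1 = 3.5
floor(3.5) = 3

3


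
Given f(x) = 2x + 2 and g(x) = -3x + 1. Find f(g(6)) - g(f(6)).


f(g(6)) = -32
g(f(6)) = -41
Difference = 9

9


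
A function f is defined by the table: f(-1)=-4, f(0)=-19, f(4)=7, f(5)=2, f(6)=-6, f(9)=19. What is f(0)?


Reading from the table at x = 0

-19


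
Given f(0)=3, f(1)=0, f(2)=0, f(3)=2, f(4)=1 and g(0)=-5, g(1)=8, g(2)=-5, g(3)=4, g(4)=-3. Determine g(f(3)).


-5


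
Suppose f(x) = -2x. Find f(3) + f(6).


f(3) = -6
f(6) = -12
Sum = -18

-18


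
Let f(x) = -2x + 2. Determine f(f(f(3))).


f(3) = -4
f(-4) = 10
f(10) = -18

-18


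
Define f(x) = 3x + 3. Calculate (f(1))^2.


f(1) = 6
(6)^2 = 36

36


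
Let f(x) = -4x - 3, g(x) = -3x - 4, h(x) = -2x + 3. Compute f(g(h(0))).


h(0) = 3
g(3) = -13
f(-13) = 49

49


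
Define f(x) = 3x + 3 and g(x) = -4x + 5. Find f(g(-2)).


g(-2) = 13
f(13) = 42

42


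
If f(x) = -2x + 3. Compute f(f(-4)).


f(-4) = 11
f(11) = -19

-19


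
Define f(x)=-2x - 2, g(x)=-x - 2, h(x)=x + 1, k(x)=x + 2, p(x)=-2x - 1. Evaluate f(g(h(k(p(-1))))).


p(-1) = 1
k(1) = 3
h(3) = 4
g(4) = -6
f(-6) = 10

10


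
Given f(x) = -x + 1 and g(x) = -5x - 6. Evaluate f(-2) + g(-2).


f(-2) = 3
g(-2) = 4
Sum = 7

7


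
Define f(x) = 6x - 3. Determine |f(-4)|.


27


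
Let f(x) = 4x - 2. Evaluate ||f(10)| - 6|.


f(10) = 38
|38| = 38
|38 - 6| = 32

32


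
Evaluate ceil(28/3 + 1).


28/3 = 9.3333
9.3333 + 1 = 10.3333
ceil(10.3333) = 11

11


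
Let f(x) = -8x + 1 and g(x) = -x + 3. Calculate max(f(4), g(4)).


f(4) = -31
g(4) = -1
max = -1

-1


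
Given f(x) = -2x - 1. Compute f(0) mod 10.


f(0) = -1
-1 mod 10 = 9

9


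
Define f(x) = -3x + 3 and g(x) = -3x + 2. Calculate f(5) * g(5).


f(5) = -12
g(5) = -13
Product = 156

156


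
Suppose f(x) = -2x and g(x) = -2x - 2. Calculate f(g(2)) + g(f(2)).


f(g(2)) = 12
g(f(2)) = 6
Sum = 18

18


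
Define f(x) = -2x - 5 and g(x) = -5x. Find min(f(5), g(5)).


f(5) = -15
g(5) = -25
min = -25

-25


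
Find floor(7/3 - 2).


7/3 = 2.3333
2.3333 - 2 = 0.3333
floor(0.3333) = 0

0


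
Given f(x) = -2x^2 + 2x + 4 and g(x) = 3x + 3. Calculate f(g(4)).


g(4) = 15
f(15) = (-2)*(15)^2 + 2*(15) + 4 = -416

-416


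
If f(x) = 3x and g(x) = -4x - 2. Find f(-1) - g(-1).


f(-1) = -3
g(-1) = 2
Difference = -5

-5


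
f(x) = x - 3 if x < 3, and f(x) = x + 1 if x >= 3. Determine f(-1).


-4


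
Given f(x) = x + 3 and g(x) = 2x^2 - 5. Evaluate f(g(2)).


g(2) = 3
f(3) = 6

6


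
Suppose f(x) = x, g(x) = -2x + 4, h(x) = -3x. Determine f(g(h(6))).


h(6) = -18
g(-18) = 40
f(40) = 40

40


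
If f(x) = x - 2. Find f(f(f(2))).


-4


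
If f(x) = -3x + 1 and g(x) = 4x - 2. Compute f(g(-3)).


g(-3) = -14
f(-14) = 43

43


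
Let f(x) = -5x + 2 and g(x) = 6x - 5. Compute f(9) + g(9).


f(9) = -43
g(9) = 49
Sum = 6

6


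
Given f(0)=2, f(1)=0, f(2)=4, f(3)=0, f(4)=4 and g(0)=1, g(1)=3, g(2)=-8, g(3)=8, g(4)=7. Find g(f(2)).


f(2) = 4
g(4) = 7

7


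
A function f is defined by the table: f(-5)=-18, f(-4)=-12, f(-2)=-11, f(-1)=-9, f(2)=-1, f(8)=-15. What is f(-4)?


-12


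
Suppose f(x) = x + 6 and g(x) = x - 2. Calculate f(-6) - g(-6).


f(-6) = 0
g(-6) = -8
Difference = 8

8


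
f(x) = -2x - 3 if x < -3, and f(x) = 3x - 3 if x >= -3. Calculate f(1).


1 satisfies x >= -3
f(1) = 0

0


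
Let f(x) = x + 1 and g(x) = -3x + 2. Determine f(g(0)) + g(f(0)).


f(g(0)) = 3
g(f(0)) = -1
Sum = 2

2


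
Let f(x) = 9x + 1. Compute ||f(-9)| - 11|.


f(-9) = -80
|-80| = 80
|80 - 11| = 69

69


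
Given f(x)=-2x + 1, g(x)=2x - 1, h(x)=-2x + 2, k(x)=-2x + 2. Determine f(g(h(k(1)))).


k(1) = 0
h(0) = 2
g(2) = 3
f(3) = -5

-5


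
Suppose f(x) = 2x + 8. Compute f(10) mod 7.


f(10) = 28
28 mod 7 = 0

0


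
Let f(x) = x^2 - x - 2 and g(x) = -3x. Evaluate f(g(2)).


g(2) = -6
f(-6) = 1*(-6)^2 - 1*(-6) - 2 = 40

40


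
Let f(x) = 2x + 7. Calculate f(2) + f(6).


f(2) = 11
f(6) = 19
Sum = 30

30


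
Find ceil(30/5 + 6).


30/5 = 6
6 + 6 = 12
ceil(12) = 12

12


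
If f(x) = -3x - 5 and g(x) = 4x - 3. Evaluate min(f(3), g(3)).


f(3) = -14
g(3) = 9
min = -14

-14


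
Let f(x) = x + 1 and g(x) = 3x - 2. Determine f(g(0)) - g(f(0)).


f(g(0)) = -1
g(f(0)) = 1
Difference = -2

-2


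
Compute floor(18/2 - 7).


18/2 = 9
9 - 7 = 2
floor(2) = 2

2


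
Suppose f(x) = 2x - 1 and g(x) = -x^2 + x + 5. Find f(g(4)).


-15


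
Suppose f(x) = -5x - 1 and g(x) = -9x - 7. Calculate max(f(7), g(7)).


f(7) = -36
g(7) = -70
max = -36

-36


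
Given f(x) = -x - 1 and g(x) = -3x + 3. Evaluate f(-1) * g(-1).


f(-1) = 0
g(-1) = 6
Product = 0

0


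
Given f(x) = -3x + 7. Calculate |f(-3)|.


f(-3) = 16
|16| = 16

16


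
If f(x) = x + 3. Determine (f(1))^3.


f(1) = 4
(4)^3 = 64

64


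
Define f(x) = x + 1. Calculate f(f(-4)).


f(-4) = -3
f(-3) = -2

-2


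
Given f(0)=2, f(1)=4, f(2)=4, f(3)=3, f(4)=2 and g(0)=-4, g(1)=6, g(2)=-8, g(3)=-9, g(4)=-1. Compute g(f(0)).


f(0) = 2
g(2) = -8

-8


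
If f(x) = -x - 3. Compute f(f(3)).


f(3) = -6
f(-6) = 3

3


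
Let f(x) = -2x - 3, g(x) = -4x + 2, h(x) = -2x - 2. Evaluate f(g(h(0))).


h(0) = -2
g(-2) = 10
f(10) = -23

-23


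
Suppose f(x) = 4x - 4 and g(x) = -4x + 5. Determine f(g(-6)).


g(-6) = 29
f(29) = 112

112


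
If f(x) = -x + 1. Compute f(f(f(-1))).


f(-1) = 2
f(2) = -1
f(-1) = 2

2


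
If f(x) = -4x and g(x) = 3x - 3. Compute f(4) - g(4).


f(4) = -16
g(4) = 9
Difference = -25

-25


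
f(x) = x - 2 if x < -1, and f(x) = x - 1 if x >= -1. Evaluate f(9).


9 satisfies x >= -1
f(9) = 8

8


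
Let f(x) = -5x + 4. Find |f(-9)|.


f(-9) = 49
|49| = 49

49


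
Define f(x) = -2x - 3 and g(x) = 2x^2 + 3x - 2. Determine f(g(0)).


g(0) = -2
f(-2) = 1

1


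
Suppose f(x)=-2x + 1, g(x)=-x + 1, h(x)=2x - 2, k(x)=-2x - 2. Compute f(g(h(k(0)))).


-13


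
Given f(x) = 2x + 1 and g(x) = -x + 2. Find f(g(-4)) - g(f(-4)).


f(g(-4)) = 13
g(f(-4)) = 9
Difference = 4

4


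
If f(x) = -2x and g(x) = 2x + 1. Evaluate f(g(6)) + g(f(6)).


-49


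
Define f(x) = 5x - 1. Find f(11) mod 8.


f(11) = 54
54 mod 8 = 6

6


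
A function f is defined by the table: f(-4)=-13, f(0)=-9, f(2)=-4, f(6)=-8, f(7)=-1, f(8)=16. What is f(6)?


-8


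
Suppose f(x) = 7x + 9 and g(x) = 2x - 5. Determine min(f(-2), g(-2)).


f(-2) = -5
g(-2) = -9
min = -9

-9


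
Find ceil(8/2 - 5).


8/2 = 4
4 - 5 = -1
ceil(-1) = -1

-1


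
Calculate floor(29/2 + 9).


29/2 = 14.5
14.5 + 9 = 23.5
floor(23.5) = 23

23


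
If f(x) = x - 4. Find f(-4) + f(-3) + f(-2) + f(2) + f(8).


f(-4) = -8
f(-3) = -7
f(-2) = -6
f(2) = -2
f(8) = 4
Sum = -19

-19


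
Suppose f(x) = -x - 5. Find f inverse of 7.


-12


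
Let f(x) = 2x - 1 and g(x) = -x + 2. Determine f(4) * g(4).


f(4) = 7
g(4) = -2
Product = -14

-14


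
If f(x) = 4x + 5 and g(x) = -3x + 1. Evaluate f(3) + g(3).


f(3) = 17
g(3) = -8
Sum = 9

9


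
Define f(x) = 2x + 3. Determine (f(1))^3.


f(1) = 5
(5)^3 = 125

125


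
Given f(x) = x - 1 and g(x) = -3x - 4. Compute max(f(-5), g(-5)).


f(-5) = -6
g(-5) = 11
max = 11

11


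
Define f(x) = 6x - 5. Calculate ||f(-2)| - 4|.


f(-2) = -17
|-17| = 17
|17 - 4| = 13

13


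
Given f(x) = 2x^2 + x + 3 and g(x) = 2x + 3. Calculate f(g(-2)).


g(-2) = -1
f(-1) = 2*(-1)^2 + 1*(-1) + 3 = 4

4


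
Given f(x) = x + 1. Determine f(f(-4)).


f(-4) = -3
f(-3) = -2

-2


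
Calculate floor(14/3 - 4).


14/3 = 4.6667
4.6667 - 4 = 0.6667
floor(0.6667) = 0

0


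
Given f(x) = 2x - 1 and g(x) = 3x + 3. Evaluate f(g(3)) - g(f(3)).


f(g(3)) = 23
g(f(3)) = 18
Difference = 5

5


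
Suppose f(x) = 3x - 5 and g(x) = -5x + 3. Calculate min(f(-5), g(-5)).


f(-5) = -20
g(-5) = 28
min = -20

-20


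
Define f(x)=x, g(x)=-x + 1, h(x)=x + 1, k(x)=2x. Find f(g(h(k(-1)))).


k(-1) = -2
h(-2) = -1
g(-1) = 2
f(2) = 2

2


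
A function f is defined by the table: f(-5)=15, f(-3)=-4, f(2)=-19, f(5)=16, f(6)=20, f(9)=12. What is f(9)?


Reading from the table at x = 9

12


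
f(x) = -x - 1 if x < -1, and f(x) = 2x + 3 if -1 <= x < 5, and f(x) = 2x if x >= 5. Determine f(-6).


-6 satisfies x < -1
f(-6) = 5

5


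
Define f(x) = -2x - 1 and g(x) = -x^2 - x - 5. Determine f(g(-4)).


g(-4) = -17
f(-17) = 33

33


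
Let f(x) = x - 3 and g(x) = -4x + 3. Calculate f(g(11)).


g(11) = -41
f(-41) = -44

-44


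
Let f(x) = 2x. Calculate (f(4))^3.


f(4) = 8
(8)^3 = 512

512


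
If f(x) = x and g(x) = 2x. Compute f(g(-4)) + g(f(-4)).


f(g(-4)) = -8
g(f(-4)) = -8
Sum = -16

-16


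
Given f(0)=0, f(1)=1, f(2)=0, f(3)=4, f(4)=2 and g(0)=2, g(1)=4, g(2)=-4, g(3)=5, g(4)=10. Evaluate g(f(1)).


f(1) = 1
g(1) = 4

4


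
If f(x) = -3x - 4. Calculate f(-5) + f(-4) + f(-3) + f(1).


17


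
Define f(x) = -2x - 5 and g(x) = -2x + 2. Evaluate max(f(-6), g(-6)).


f(-6) = 7
g(-6) = 14
max = 14

14


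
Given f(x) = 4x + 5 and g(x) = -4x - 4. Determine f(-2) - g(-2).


f(-2) = -3
g(-2) = 4
Difference = -7

-7


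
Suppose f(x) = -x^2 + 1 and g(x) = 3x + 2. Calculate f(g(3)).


g(3) = 11
f(11) = (-1)*(11)^2 + 1 = -120

-120


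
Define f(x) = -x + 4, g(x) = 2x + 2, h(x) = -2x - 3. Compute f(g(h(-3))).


h(-3) = 3
g(3) = 8
f(8) = -4

-4


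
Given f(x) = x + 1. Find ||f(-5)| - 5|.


f(-5) = -4
|-4| = 4
|4 - 5| = 1

1


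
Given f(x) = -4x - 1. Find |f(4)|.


17


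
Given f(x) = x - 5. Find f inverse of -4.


Solve x - 5 = -4
x = (-4 + 5) / 1 = 1

1


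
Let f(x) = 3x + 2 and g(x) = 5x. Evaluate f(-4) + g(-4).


f(-4) = -10
g(-4) = -20
Sum = -30

-30


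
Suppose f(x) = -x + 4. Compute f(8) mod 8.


f(8) = -4
-4 mod 8 = 4

4


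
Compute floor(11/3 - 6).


11/3 = 3.6667
3.6667 - 6 = -2.3333
floor(-2.3333) = -3

-3


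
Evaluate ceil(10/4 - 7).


10/4 = 2.5
2.5 - 7 = -4.5
ceil(-4.5) = -4

-4


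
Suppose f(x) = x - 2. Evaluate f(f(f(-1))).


f(-1) = -3
f(-3) = -5
f(-5) = -7

-7


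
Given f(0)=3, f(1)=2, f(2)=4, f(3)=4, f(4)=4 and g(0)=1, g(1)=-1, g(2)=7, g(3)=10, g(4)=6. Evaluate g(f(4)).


f(4) = 4
g(4) = 6

6


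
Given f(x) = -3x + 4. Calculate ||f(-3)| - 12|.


f(-3) = 13
|13| = 13
|13 - 12| = 1

1


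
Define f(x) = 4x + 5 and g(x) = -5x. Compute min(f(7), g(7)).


f(7) = 33
g(7) = -35
min = -35

-35


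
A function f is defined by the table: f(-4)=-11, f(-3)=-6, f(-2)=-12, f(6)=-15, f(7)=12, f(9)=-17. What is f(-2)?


-12


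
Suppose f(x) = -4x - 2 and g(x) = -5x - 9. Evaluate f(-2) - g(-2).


f(-2) = 6
g(-2) = 1
Difference = 5

5


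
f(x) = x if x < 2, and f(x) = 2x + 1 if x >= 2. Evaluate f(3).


7


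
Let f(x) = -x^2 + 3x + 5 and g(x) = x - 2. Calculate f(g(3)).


g(3) = 1
f(1) = (-1)*(1)^2 + 3*(1) + 5 = 7

7


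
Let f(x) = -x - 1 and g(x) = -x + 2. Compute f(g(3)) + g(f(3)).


f(g(3)) = 0
g(f(3)) = 6
Sum = 6

6


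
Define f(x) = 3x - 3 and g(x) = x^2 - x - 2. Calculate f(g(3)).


g(3) = 4
f(4) = 9

9


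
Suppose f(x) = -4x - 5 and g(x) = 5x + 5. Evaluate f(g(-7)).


g(-7) = -30
f(-30) = 115

115


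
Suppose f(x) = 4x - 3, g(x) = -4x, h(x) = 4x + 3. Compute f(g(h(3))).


h(3) = 15
g(15) = -60
f(-60) = -243

-243


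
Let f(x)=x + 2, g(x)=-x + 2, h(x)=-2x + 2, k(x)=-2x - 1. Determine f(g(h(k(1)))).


k(1) = -3
h(-3) = 8
g(8) = -6
f(-6) = -4

-4


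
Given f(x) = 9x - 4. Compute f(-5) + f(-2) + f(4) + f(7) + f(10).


106


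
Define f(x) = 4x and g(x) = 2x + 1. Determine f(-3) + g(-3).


-17


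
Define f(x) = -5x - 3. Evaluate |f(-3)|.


f(-3) = 12
|12| = 12

12


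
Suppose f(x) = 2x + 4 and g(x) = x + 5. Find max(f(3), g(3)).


f(3) = 10
g(3) = 8
max = 10

10


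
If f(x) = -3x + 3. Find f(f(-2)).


f(-2) = 9
f(9) = -24

-24


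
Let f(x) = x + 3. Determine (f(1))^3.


f(1) = 4
(4)^3 = 64

64


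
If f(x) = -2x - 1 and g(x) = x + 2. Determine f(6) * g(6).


-104


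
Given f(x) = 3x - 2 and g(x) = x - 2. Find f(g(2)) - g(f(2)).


-4


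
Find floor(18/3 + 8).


18/3 = 6
6 + 8 = 14
floor(14) = 14

14


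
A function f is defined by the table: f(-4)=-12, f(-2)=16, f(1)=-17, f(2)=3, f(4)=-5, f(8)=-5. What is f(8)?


Reading from the table at x = 8

-5


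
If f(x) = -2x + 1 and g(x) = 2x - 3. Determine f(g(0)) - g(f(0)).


8


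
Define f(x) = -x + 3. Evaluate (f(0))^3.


f(0) = 3
(3)^3 = 27

27


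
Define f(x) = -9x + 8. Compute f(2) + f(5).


-47


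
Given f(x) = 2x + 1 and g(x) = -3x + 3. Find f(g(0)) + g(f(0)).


f(g(0)) = 7
g(f(0)) = 0
Sum = 7

7


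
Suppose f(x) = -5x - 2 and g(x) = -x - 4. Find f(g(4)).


g(4) = -8
f(-8) = 38

38


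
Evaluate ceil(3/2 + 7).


3/2 = 1.5
1.5 + 7 = 8.5
ceil(8.5) = 9

9


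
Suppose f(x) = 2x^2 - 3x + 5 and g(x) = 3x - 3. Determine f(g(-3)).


g(-3) = -12
f(-12) = 2*(-12)^2 - 3*(-12) + 5 = 329

329


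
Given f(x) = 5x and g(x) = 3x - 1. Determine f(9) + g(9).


f(9) = 45
g(9) = 26
Sum = 71

71


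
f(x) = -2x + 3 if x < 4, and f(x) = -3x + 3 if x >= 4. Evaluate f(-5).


-5 satisfies x < 4
f(-5) = 13

13


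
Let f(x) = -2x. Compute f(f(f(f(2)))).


f(2) = -4
f(-4) = 8
f(8) = -16
f(-16) = 32

32


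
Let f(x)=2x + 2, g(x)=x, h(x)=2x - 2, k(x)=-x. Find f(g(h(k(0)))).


k(0) = 0
h(0) = -2
g(-2) = -2
f(-2) = -2

-2


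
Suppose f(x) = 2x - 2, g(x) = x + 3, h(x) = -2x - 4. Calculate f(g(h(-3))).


h(-3) = 2
g(2) = 5
f(5) = 8

8


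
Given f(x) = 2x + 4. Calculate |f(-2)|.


f(-2) = 0
|0| = 0

0


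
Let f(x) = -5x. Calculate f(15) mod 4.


f(15) = -75
-75 mod 4 = 1

1


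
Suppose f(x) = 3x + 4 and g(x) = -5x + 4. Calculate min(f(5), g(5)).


-21


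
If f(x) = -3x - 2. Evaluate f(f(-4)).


f(-4) = 10
f(10) = -32

-32


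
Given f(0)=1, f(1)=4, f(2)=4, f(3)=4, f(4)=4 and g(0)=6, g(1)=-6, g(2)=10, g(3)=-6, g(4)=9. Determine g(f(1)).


9


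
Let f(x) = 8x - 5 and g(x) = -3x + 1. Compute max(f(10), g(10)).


f(10) = 75
g(10) = -29
max = 75

75


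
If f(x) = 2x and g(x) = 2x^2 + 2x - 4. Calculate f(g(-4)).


40


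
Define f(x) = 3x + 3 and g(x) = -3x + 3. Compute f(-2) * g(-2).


f(-2) = -3
g(-2) = 9
Product = -27

-27


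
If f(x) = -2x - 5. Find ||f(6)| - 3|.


14


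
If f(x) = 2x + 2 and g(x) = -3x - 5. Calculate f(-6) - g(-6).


-23


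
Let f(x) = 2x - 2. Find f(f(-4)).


f(-4) = -10
f(-10) = -22

-22


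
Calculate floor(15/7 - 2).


0


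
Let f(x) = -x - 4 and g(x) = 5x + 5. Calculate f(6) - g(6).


-45


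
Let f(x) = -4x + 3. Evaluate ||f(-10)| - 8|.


f(-10) = 43
|43| = 43
|43 - 8| = 35

35


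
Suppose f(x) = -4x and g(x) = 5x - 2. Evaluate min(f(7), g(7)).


f(7) = -28
g(7) = 33
min = -28

-28


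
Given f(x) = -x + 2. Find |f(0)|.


f(0) = 2
|2| = 2

2


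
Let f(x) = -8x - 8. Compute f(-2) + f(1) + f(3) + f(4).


f(-2) = 8
f(1) = -16
f(3) = -32
f(4) = -40
Sum = -80

-80


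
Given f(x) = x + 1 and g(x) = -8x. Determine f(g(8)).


g(8) = -64
f(-64) = -63

-63


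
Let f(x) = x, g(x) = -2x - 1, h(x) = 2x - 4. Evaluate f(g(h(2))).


-1


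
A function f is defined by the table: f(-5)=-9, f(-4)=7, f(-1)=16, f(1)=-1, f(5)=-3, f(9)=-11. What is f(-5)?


Reading from the table at x = -5

-9


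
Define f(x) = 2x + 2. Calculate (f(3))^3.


512


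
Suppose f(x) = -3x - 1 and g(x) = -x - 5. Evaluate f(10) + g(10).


f(10) = -31
g(10) = -15
Sum = -46

-46


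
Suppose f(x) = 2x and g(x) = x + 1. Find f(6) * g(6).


f(6) = 12
g(6) = 7
Product = 84

84


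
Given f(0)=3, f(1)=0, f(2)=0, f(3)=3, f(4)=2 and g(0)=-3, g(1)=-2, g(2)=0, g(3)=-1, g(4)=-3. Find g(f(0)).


-1


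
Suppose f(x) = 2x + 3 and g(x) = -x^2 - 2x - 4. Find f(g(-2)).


g(-2) = -4
f(-4) = -5

-5


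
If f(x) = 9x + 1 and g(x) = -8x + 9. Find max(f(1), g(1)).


f(1) = 10
g(1) = 1
max = 10

10


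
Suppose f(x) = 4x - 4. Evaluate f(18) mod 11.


f(18) = 68
68 mod 11 = 2

2


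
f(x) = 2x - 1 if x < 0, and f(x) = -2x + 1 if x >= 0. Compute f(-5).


-11


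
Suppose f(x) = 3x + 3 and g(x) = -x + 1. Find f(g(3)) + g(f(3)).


f(g(3)) = -3
g(f(3)) = -11
Sum = -14

-14


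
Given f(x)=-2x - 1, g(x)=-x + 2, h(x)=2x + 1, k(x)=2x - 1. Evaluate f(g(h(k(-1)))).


k(-1) = -3
h(-3) = -5
g(-5) = 7
f(7) = -15

-15


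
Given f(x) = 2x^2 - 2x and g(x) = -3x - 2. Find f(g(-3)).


g(-3) = 7
f(7) = 2*(7)^2 - 2*(7) = 84

84


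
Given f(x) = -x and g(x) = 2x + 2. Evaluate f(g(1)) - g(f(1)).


-4


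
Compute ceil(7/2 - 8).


7/2 = 3.5
3.5 - 8 = -4.5
ceil(-4.5) = -4

-4
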